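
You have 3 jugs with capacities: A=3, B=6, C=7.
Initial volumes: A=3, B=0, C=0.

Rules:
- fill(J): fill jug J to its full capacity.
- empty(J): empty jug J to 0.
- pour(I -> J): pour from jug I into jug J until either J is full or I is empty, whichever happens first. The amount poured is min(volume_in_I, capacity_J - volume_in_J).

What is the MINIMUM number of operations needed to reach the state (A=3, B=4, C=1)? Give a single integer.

Answer: 8

Derivation:
BFS from (A=3, B=0, C=0). One shortest path:
  1. empty(A) -> (A=0 B=0 C=0)
  2. fill(C) -> (A=0 B=0 C=7)
  3. pour(C -> B) -> (A=0 B=6 C=1)
  4. empty(B) -> (A=0 B=0 C=1)
  5. pour(C -> A) -> (A=1 B=0 C=0)
  6. fill(C) -> (A=1 B=0 C=7)
  7. pour(C -> B) -> (A=1 B=6 C=1)
  8. pour(B -> A) -> (A=3 B=4 C=1)
Reached target in 8 moves.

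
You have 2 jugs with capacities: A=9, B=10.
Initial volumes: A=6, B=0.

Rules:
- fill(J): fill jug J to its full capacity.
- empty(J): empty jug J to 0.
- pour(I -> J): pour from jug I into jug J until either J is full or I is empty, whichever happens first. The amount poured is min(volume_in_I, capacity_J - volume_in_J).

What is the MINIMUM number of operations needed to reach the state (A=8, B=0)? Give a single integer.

Answer: 5

Derivation:
BFS from (A=6, B=0). One shortest path:
  1. fill(A) -> (A=9 B=0)
  2. pour(A -> B) -> (A=0 B=9)
  3. fill(A) -> (A=9 B=9)
  4. pour(A -> B) -> (A=8 B=10)
  5. empty(B) -> (A=8 B=0)
Reached target in 5 moves.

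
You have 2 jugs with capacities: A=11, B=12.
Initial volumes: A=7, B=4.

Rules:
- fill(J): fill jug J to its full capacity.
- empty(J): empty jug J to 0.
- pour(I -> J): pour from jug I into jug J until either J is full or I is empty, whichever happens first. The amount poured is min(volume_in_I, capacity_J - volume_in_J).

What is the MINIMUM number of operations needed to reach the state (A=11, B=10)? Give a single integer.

BFS from (A=7, B=4). One shortest path:
  1. pour(A -> B) -> (A=0 B=11)
  2. fill(A) -> (A=11 B=11)
  3. pour(A -> B) -> (A=10 B=12)
  4. empty(B) -> (A=10 B=0)
  5. pour(A -> B) -> (A=0 B=10)
  6. fill(A) -> (A=11 B=10)
Reached target in 6 moves.

Answer: 6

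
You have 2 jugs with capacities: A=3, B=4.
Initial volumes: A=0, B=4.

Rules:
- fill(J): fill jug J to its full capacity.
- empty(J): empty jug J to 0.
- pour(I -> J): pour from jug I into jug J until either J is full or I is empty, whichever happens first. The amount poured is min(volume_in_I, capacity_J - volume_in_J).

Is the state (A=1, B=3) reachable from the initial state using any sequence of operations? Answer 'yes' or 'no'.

Answer: no

Derivation:
BFS explored all 14 reachable states.
Reachable set includes: (0,0), (0,1), (0,2), (0,3), (0,4), (1,0), (1,4), (2,0), (2,4), (3,0), (3,1), (3,2) ...
Target (A=1, B=3) not in reachable set → no.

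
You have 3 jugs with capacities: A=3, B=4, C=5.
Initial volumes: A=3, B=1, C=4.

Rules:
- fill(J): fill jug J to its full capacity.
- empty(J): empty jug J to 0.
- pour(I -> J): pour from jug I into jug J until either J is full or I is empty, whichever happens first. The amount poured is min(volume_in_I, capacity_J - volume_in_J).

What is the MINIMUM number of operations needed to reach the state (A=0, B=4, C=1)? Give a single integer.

BFS from (A=3, B=1, C=4). One shortest path:
  1. empty(A) -> (A=0 B=1 C=4)
  2. pour(C -> B) -> (A=0 B=4 C=1)
Reached target in 2 moves.

Answer: 2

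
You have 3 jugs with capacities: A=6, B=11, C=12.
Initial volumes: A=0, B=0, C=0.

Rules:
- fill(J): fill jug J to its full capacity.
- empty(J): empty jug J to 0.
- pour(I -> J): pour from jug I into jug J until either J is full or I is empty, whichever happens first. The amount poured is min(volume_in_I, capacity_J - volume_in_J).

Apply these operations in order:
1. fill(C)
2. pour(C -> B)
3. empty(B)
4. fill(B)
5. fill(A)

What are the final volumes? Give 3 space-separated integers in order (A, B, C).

Step 1: fill(C) -> (A=0 B=0 C=12)
Step 2: pour(C -> B) -> (A=0 B=11 C=1)
Step 3: empty(B) -> (A=0 B=0 C=1)
Step 4: fill(B) -> (A=0 B=11 C=1)
Step 5: fill(A) -> (A=6 B=11 C=1)

Answer: 6 11 1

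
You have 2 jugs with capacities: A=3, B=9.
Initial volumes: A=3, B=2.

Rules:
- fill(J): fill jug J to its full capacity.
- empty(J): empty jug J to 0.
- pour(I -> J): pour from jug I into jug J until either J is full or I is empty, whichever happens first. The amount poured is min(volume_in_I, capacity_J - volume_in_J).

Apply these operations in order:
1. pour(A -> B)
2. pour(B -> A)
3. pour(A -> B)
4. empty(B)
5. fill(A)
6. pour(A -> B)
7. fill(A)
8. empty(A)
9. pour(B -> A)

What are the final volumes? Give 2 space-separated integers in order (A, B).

Step 1: pour(A -> B) -> (A=0 B=5)
Step 2: pour(B -> A) -> (A=3 B=2)
Step 3: pour(A -> B) -> (A=0 B=5)
Step 4: empty(B) -> (A=0 B=0)
Step 5: fill(A) -> (A=3 B=0)
Step 6: pour(A -> B) -> (A=0 B=3)
Step 7: fill(A) -> (A=3 B=3)
Step 8: empty(A) -> (A=0 B=3)
Step 9: pour(B -> A) -> (A=3 B=0)

Answer: 3 0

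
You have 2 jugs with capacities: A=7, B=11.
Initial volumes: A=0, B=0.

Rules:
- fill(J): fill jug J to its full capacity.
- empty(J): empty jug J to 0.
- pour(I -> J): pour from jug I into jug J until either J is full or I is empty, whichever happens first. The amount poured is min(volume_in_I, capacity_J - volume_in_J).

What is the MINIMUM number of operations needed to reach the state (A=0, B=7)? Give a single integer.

Answer: 2

Derivation:
BFS from (A=0, B=0). One shortest path:
  1. fill(A) -> (A=7 B=0)
  2. pour(A -> B) -> (A=0 B=7)
Reached target in 2 moves.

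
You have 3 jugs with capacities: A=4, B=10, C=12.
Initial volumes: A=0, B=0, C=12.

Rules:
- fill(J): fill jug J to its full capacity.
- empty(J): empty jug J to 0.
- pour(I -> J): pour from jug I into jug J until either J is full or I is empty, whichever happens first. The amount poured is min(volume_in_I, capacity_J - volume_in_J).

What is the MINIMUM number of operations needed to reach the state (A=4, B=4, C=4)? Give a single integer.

BFS from (A=0, B=0, C=12). One shortest path:
  1. pour(C -> A) -> (A=4 B=0 C=8)
  2. pour(A -> B) -> (A=0 B=4 C=8)
  3. pour(C -> A) -> (A=4 B=4 C=4)
Reached target in 3 moves.

Answer: 3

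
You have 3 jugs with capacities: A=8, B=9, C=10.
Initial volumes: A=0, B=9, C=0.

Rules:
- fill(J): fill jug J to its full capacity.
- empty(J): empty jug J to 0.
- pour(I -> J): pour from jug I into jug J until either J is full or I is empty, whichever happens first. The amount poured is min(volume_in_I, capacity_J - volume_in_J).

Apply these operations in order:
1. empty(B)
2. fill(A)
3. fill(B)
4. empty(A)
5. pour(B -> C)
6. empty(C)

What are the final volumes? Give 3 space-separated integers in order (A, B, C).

Step 1: empty(B) -> (A=0 B=0 C=0)
Step 2: fill(A) -> (A=8 B=0 C=0)
Step 3: fill(B) -> (A=8 B=9 C=0)
Step 4: empty(A) -> (A=0 B=9 C=0)
Step 5: pour(B -> C) -> (A=0 B=0 C=9)
Step 6: empty(C) -> (A=0 B=0 C=0)

Answer: 0 0 0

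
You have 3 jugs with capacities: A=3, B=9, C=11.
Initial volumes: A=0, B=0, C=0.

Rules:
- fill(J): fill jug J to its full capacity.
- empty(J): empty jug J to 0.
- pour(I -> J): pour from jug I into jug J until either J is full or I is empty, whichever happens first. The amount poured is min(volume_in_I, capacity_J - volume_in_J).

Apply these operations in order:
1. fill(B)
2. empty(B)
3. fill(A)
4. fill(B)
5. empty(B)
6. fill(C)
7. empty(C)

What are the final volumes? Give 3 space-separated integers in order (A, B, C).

Step 1: fill(B) -> (A=0 B=9 C=0)
Step 2: empty(B) -> (A=0 B=0 C=0)
Step 3: fill(A) -> (A=3 B=0 C=0)
Step 4: fill(B) -> (A=3 B=9 C=0)
Step 5: empty(B) -> (A=3 B=0 C=0)
Step 6: fill(C) -> (A=3 B=0 C=11)
Step 7: empty(C) -> (A=3 B=0 C=0)

Answer: 3 0 0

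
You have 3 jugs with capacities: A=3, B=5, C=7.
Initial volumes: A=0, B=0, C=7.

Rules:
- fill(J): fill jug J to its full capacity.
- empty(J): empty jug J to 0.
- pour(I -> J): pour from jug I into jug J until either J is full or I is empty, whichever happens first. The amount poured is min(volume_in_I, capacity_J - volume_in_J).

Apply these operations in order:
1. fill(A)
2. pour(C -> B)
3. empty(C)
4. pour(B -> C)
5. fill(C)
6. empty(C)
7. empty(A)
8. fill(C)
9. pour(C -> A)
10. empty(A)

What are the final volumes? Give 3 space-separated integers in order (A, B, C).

Answer: 0 0 4

Derivation:
Step 1: fill(A) -> (A=3 B=0 C=7)
Step 2: pour(C -> B) -> (A=3 B=5 C=2)
Step 3: empty(C) -> (A=3 B=5 C=0)
Step 4: pour(B -> C) -> (A=3 B=0 C=5)
Step 5: fill(C) -> (A=3 B=0 C=7)
Step 6: empty(C) -> (A=3 B=0 C=0)
Step 7: empty(A) -> (A=0 B=0 C=0)
Step 8: fill(C) -> (A=0 B=0 C=7)
Step 9: pour(C -> A) -> (A=3 B=0 C=4)
Step 10: empty(A) -> (A=0 B=0 C=4)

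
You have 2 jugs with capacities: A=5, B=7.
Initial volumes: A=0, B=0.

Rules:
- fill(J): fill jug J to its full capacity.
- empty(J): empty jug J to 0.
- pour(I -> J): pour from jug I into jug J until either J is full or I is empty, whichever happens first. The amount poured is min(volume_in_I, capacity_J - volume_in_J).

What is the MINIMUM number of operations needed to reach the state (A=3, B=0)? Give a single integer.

BFS from (A=0, B=0). One shortest path:
  1. fill(A) -> (A=5 B=0)
  2. pour(A -> B) -> (A=0 B=5)
  3. fill(A) -> (A=5 B=5)
  4. pour(A -> B) -> (A=3 B=7)
  5. empty(B) -> (A=3 B=0)
Reached target in 5 moves.

Answer: 5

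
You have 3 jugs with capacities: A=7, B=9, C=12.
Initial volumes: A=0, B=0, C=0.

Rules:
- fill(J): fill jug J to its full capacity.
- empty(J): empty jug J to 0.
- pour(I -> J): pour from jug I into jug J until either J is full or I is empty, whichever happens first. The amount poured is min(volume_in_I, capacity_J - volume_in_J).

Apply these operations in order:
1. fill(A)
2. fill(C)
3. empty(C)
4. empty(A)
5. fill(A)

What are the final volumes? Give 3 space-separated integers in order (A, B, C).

Answer: 7 0 0

Derivation:
Step 1: fill(A) -> (A=7 B=0 C=0)
Step 2: fill(C) -> (A=7 B=0 C=12)
Step 3: empty(C) -> (A=7 B=0 C=0)
Step 4: empty(A) -> (A=0 B=0 C=0)
Step 5: fill(A) -> (A=7 B=0 C=0)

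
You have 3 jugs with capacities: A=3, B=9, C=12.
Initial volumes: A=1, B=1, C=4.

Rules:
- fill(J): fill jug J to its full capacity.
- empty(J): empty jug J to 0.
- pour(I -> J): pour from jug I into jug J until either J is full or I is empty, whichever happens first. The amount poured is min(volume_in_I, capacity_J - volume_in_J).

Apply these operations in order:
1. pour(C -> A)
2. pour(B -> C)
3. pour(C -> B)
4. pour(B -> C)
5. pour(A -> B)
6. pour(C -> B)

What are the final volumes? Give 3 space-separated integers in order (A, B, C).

Step 1: pour(C -> A) -> (A=3 B=1 C=2)
Step 2: pour(B -> C) -> (A=3 B=0 C=3)
Step 3: pour(C -> B) -> (A=3 B=3 C=0)
Step 4: pour(B -> C) -> (A=3 B=0 C=3)
Step 5: pour(A -> B) -> (A=0 B=3 C=3)
Step 6: pour(C -> B) -> (A=0 B=6 C=0)

Answer: 0 6 0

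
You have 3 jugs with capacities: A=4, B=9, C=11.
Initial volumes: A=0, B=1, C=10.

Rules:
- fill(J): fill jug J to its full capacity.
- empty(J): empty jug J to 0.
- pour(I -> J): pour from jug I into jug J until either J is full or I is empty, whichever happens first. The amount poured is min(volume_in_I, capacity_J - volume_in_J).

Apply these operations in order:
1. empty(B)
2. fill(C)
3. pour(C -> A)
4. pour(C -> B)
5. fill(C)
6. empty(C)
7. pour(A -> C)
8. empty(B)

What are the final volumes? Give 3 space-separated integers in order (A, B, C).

Step 1: empty(B) -> (A=0 B=0 C=10)
Step 2: fill(C) -> (A=0 B=0 C=11)
Step 3: pour(C -> A) -> (A=4 B=0 C=7)
Step 4: pour(C -> B) -> (A=4 B=7 C=0)
Step 5: fill(C) -> (A=4 B=7 C=11)
Step 6: empty(C) -> (A=4 B=7 C=0)
Step 7: pour(A -> C) -> (A=0 B=7 C=4)
Step 8: empty(B) -> (A=0 B=0 C=4)

Answer: 0 0 4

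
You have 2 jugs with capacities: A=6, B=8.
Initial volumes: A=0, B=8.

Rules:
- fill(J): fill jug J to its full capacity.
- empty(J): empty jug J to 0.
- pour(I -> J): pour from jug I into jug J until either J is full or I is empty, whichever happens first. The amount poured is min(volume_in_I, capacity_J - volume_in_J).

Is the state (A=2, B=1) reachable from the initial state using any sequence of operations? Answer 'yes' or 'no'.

BFS explored all 14 reachable states.
Reachable set includes: (0,0), (0,2), (0,4), (0,6), (0,8), (2,0), (2,8), (4,0), (4,8), (6,0), (6,2), (6,4) ...
Target (A=2, B=1) not in reachable set → no.

Answer: no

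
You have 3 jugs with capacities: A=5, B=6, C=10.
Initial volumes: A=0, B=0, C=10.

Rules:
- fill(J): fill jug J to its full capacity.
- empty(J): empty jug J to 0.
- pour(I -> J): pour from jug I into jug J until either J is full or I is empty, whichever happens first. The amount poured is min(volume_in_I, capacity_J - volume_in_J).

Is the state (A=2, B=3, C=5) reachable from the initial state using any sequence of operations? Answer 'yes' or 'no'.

BFS explored all 282 reachable states.
Reachable set includes: (0,0,0), (0,0,1), (0,0,2), (0,0,3), (0,0,4), (0,0,5), (0,0,6), (0,0,7), (0,0,8), (0,0,9), (0,0,10), (0,1,0) ...
Target (A=2, B=3, C=5) not in reachable set → no.

Answer: no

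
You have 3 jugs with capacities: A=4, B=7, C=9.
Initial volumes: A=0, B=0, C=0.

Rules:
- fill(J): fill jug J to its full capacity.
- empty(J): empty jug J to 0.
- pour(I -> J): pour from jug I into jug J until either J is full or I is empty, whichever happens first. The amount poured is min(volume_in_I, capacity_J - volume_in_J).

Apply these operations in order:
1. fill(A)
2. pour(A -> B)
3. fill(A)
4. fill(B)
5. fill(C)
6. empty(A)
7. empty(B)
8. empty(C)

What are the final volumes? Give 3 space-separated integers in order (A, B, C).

Answer: 0 0 0

Derivation:
Step 1: fill(A) -> (A=4 B=0 C=0)
Step 2: pour(A -> B) -> (A=0 B=4 C=0)
Step 3: fill(A) -> (A=4 B=4 C=0)
Step 4: fill(B) -> (A=4 B=7 C=0)
Step 5: fill(C) -> (A=4 B=7 C=9)
Step 6: empty(A) -> (A=0 B=7 C=9)
Step 7: empty(B) -> (A=0 B=0 C=9)
Step 8: empty(C) -> (A=0 B=0 C=0)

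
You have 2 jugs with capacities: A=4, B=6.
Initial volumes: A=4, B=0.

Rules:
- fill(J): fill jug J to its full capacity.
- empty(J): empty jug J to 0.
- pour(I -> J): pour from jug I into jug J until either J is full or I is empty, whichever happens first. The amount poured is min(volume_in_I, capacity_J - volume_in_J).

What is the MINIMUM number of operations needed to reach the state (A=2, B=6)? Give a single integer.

BFS from (A=4, B=0). One shortest path:
  1. pour(A -> B) -> (A=0 B=4)
  2. fill(A) -> (A=4 B=4)
  3. pour(A -> B) -> (A=2 B=6)
Reached target in 3 moves.

Answer: 3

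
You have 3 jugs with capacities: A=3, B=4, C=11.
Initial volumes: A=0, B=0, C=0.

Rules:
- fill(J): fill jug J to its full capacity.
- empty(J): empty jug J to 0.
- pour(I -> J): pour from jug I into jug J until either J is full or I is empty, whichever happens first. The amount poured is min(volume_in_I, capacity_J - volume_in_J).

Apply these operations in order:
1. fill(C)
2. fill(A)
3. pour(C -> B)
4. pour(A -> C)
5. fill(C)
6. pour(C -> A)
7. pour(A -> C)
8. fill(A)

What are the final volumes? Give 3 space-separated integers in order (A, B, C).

Answer: 3 4 11

Derivation:
Step 1: fill(C) -> (A=0 B=0 C=11)
Step 2: fill(A) -> (A=3 B=0 C=11)
Step 3: pour(C -> B) -> (A=3 B=4 C=7)
Step 4: pour(A -> C) -> (A=0 B=4 C=10)
Step 5: fill(C) -> (A=0 B=4 C=11)
Step 6: pour(C -> A) -> (A=3 B=4 C=8)
Step 7: pour(A -> C) -> (A=0 B=4 C=11)
Step 8: fill(A) -> (A=3 B=4 C=11)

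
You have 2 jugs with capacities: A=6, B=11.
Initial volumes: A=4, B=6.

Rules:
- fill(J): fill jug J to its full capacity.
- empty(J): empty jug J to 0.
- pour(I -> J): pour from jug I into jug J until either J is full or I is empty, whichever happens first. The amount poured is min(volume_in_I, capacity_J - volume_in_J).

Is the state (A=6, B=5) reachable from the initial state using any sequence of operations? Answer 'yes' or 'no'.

Answer: yes

Derivation:
BFS from (A=4, B=6):
  1. empty(A) -> (A=0 B=6)
  2. fill(B) -> (A=0 B=11)
  3. pour(B -> A) -> (A=6 B=5)
Target reached → yes.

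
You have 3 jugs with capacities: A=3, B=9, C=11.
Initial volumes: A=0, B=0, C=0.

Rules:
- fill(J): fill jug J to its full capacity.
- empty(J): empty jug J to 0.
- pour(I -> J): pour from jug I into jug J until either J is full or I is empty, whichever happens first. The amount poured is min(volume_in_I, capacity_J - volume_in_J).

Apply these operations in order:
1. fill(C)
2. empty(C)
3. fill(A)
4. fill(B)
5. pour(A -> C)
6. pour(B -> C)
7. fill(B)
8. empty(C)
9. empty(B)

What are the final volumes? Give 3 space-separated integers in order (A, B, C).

Answer: 0 0 0

Derivation:
Step 1: fill(C) -> (A=0 B=0 C=11)
Step 2: empty(C) -> (A=0 B=0 C=0)
Step 3: fill(A) -> (A=3 B=0 C=0)
Step 4: fill(B) -> (A=3 B=9 C=0)
Step 5: pour(A -> C) -> (A=0 B=9 C=3)
Step 6: pour(B -> C) -> (A=0 B=1 C=11)
Step 7: fill(B) -> (A=0 B=9 C=11)
Step 8: empty(C) -> (A=0 B=9 C=0)
Step 9: empty(B) -> (A=0 B=0 C=0)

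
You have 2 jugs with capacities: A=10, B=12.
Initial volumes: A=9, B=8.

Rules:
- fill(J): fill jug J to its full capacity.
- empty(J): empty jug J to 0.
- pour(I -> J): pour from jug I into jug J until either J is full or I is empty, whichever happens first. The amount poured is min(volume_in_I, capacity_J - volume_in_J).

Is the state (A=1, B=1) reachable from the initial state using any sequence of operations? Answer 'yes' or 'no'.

Answer: no

Derivation:
BFS explored all 45 reachable states.
Reachable set includes: (0,0), (0,1), (0,2), (0,3), (0,4), (0,5), (0,6), (0,7), (0,8), (0,9), (0,10), (0,11) ...
Target (A=1, B=1) not in reachable set → no.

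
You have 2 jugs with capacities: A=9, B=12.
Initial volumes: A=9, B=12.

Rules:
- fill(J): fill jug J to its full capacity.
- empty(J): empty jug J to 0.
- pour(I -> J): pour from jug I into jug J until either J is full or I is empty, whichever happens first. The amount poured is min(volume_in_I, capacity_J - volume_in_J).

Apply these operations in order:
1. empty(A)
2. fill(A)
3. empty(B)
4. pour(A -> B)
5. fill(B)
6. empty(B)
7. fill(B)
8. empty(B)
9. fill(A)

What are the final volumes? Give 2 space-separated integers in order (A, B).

Answer: 9 0

Derivation:
Step 1: empty(A) -> (A=0 B=12)
Step 2: fill(A) -> (A=9 B=12)
Step 3: empty(B) -> (A=9 B=0)
Step 4: pour(A -> B) -> (A=0 B=9)
Step 5: fill(B) -> (A=0 B=12)
Step 6: empty(B) -> (A=0 B=0)
Step 7: fill(B) -> (A=0 B=12)
Step 8: empty(B) -> (A=0 B=0)
Step 9: fill(A) -> (A=9 B=0)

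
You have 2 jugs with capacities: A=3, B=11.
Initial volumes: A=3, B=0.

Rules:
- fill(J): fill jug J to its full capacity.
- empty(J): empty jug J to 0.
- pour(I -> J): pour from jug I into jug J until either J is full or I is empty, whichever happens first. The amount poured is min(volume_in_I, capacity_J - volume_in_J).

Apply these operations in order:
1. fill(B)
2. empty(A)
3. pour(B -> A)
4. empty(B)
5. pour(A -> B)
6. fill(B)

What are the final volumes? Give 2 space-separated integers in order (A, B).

Answer: 0 11

Derivation:
Step 1: fill(B) -> (A=3 B=11)
Step 2: empty(A) -> (A=0 B=11)
Step 3: pour(B -> A) -> (A=3 B=8)
Step 4: empty(B) -> (A=3 B=0)
Step 5: pour(A -> B) -> (A=0 B=3)
Step 6: fill(B) -> (A=0 B=11)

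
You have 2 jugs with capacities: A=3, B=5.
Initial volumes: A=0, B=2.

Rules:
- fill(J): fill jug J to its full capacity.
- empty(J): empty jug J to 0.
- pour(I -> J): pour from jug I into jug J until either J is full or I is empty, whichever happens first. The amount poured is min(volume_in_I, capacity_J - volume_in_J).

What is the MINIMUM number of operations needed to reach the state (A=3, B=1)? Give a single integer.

Answer: 5

Derivation:
BFS from (A=0, B=2). One shortest path:
  1. pour(B -> A) -> (A=2 B=0)
  2. fill(B) -> (A=2 B=5)
  3. pour(B -> A) -> (A=3 B=4)
  4. empty(A) -> (A=0 B=4)
  5. pour(B -> A) -> (A=3 B=1)
Reached target in 5 moves.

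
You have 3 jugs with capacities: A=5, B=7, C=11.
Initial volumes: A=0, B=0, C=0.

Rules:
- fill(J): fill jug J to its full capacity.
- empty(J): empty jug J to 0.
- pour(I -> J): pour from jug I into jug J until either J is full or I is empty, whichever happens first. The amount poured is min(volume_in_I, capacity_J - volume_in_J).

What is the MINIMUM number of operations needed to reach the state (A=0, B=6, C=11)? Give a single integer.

BFS from (A=0, B=0, C=0). One shortest path:
  1. fill(C) -> (A=0 B=0 C=11)
  2. pour(C -> A) -> (A=5 B=0 C=6)
  3. empty(A) -> (A=0 B=0 C=6)
  4. pour(C -> B) -> (A=0 B=6 C=0)
  5. fill(C) -> (A=0 B=6 C=11)
Reached target in 5 moves.

Answer: 5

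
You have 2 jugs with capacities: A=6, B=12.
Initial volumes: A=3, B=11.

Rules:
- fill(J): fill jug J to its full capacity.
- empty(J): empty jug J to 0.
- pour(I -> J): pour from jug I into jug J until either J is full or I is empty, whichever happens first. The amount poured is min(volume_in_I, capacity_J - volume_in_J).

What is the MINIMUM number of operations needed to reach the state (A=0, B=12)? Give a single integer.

Answer: 2

Derivation:
BFS from (A=3, B=11). One shortest path:
  1. empty(A) -> (A=0 B=11)
  2. fill(B) -> (A=0 B=12)
Reached target in 2 moves.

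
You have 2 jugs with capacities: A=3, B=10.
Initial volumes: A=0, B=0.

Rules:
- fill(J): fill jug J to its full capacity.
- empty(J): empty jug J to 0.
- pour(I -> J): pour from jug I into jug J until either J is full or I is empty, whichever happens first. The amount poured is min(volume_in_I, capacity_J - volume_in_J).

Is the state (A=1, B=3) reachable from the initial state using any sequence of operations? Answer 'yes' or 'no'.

Answer: no

Derivation:
BFS explored all 26 reachable states.
Reachable set includes: (0,0), (0,1), (0,2), (0,3), (0,4), (0,5), (0,6), (0,7), (0,8), (0,9), (0,10), (1,0) ...
Target (A=1, B=3) not in reachable set → no.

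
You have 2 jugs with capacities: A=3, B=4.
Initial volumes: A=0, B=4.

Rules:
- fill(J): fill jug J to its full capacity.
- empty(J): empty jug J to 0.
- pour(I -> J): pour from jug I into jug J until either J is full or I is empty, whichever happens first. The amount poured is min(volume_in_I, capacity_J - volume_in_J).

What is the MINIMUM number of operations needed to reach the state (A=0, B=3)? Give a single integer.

Answer: 3

Derivation:
BFS from (A=0, B=4). One shortest path:
  1. fill(A) -> (A=3 B=4)
  2. empty(B) -> (A=3 B=0)
  3. pour(A -> B) -> (A=0 B=3)
Reached target in 3 moves.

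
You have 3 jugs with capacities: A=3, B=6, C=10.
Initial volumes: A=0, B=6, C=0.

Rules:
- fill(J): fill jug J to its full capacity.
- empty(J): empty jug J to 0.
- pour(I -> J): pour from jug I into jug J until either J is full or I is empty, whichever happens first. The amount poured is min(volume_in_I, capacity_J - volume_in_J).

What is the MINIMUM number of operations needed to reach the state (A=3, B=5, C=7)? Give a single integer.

Answer: 6

Derivation:
BFS from (A=0, B=6, C=0). One shortest path:
  1. fill(A) -> (A=3 B=6 C=0)
  2. pour(A -> C) -> (A=0 B=6 C=3)
  3. pour(B -> C) -> (A=0 B=0 C=9)
  4. fill(B) -> (A=0 B=6 C=9)
  5. pour(B -> C) -> (A=0 B=5 C=10)
  6. pour(C -> A) -> (A=3 B=5 C=7)
Reached target in 6 moves.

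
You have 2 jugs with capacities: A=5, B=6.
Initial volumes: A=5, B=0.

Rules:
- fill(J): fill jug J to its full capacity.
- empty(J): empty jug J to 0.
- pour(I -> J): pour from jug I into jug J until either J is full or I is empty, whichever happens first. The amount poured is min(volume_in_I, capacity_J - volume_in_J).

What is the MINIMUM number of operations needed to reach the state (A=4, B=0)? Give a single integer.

Answer: 4

Derivation:
BFS from (A=5, B=0). One shortest path:
  1. pour(A -> B) -> (A=0 B=5)
  2. fill(A) -> (A=5 B=5)
  3. pour(A -> B) -> (A=4 B=6)
  4. empty(B) -> (A=4 B=0)
Reached target in 4 moves.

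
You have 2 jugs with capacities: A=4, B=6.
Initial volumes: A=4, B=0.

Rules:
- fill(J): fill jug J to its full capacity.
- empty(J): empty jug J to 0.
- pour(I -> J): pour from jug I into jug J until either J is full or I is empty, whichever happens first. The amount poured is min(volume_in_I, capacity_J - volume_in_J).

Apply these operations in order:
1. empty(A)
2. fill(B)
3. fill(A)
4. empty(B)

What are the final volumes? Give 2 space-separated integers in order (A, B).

Answer: 4 0

Derivation:
Step 1: empty(A) -> (A=0 B=0)
Step 2: fill(B) -> (A=0 B=6)
Step 3: fill(A) -> (A=4 B=6)
Step 4: empty(B) -> (A=4 B=0)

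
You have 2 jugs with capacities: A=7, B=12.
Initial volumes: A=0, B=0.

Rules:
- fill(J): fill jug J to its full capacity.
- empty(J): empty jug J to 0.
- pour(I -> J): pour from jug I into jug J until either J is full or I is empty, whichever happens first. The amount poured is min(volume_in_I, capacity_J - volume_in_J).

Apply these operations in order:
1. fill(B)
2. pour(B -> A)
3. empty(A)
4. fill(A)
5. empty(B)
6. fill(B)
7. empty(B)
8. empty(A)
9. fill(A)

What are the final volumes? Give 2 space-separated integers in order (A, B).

Answer: 7 0

Derivation:
Step 1: fill(B) -> (A=0 B=12)
Step 2: pour(B -> A) -> (A=7 B=5)
Step 3: empty(A) -> (A=0 B=5)
Step 4: fill(A) -> (A=7 B=5)
Step 5: empty(B) -> (A=7 B=0)
Step 6: fill(B) -> (A=7 B=12)
Step 7: empty(B) -> (A=7 B=0)
Step 8: empty(A) -> (A=0 B=0)
Step 9: fill(A) -> (A=7 B=0)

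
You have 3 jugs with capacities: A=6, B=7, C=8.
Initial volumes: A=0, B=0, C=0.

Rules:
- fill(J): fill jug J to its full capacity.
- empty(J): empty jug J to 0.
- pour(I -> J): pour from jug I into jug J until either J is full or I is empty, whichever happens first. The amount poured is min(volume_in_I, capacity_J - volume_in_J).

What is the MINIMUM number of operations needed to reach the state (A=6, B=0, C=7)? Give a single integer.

BFS from (A=0, B=0, C=0). One shortest path:
  1. fill(A) -> (A=6 B=0 C=0)
  2. fill(B) -> (A=6 B=7 C=0)
  3. pour(B -> C) -> (A=6 B=0 C=7)
Reached target in 3 moves.

Answer: 3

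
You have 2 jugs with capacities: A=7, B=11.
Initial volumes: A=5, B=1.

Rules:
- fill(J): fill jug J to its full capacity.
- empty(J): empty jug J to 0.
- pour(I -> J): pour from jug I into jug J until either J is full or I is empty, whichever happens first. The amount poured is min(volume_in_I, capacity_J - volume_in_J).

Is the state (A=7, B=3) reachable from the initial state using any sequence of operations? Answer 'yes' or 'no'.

BFS from (A=5, B=1):
  1. pour(B -> A) -> (A=6 B=0)
  2. fill(B) -> (A=6 B=11)
  3. pour(B -> A) -> (A=7 B=10)
  4. empty(A) -> (A=0 B=10)
  5. pour(B -> A) -> (A=7 B=3)
Target reached → yes.

Answer: yes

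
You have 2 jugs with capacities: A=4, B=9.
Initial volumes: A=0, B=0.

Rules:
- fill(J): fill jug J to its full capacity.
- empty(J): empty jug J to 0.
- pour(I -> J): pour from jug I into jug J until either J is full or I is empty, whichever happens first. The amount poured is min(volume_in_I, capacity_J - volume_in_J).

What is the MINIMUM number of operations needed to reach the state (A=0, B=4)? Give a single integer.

Answer: 2

Derivation:
BFS from (A=0, B=0). One shortest path:
  1. fill(A) -> (A=4 B=0)
  2. pour(A -> B) -> (A=0 B=4)
Reached target in 2 moves.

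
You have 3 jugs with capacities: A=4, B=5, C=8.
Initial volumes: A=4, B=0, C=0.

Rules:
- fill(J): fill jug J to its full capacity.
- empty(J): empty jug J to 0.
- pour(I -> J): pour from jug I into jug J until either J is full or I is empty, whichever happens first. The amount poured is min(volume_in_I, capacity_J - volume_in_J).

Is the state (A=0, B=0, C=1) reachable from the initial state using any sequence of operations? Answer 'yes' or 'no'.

Answer: yes

Derivation:
BFS from (A=4, B=0, C=0):
  1. empty(A) -> (A=0 B=0 C=0)
  2. fill(B) -> (A=0 B=5 C=0)
  3. pour(B -> A) -> (A=4 B=1 C=0)
  4. empty(A) -> (A=0 B=1 C=0)
  5. pour(B -> C) -> (A=0 B=0 C=1)
Target reached → yes.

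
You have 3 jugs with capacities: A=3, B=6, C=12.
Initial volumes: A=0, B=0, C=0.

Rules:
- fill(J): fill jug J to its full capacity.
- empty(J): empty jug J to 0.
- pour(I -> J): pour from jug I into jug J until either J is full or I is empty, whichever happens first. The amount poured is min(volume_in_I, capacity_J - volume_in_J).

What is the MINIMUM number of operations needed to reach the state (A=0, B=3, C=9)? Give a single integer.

Answer: 3

Derivation:
BFS from (A=0, B=0, C=0). One shortest path:
  1. fill(C) -> (A=0 B=0 C=12)
  2. pour(C -> A) -> (A=3 B=0 C=9)
  3. pour(A -> B) -> (A=0 B=3 C=9)
Reached target in 3 moves.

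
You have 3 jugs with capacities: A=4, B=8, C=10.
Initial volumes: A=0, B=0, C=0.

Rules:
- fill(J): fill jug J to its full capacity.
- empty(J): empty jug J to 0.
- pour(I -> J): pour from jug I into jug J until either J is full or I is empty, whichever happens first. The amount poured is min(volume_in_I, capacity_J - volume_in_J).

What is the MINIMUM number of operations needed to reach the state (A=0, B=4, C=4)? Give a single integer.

BFS from (A=0, B=0, C=0). One shortest path:
  1. fill(B) -> (A=0 B=8 C=0)
  2. pour(B -> A) -> (A=4 B=4 C=0)
  3. pour(A -> C) -> (A=0 B=4 C=4)
Reached target in 3 moves.

Answer: 3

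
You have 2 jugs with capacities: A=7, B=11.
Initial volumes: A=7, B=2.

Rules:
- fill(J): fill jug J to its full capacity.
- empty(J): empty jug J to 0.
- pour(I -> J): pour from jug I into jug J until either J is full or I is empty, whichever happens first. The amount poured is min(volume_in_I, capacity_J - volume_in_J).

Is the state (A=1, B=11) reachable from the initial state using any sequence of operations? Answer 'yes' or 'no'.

BFS from (A=7, B=2):
  1. pour(A -> B) -> (A=0 B=9)
  2. fill(A) -> (A=7 B=9)
  3. pour(A -> B) -> (A=5 B=11)
  4. empty(B) -> (A=5 B=0)
  5. pour(A -> B) -> (A=0 B=5)
  6. fill(A) -> (A=7 B=5)
  7. pour(A -> B) -> (A=1 B=11)
Target reached → yes.

Answer: yes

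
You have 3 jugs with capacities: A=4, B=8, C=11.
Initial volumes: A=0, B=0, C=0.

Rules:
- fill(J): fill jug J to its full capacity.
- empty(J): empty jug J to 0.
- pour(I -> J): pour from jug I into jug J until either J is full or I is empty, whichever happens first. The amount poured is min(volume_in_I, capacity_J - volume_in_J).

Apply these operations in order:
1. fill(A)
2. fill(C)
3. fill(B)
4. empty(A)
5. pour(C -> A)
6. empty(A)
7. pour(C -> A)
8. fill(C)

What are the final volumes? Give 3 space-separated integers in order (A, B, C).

Step 1: fill(A) -> (A=4 B=0 C=0)
Step 2: fill(C) -> (A=4 B=0 C=11)
Step 3: fill(B) -> (A=4 B=8 C=11)
Step 4: empty(A) -> (A=0 B=8 C=11)
Step 5: pour(C -> A) -> (A=4 B=8 C=7)
Step 6: empty(A) -> (A=0 B=8 C=7)
Step 7: pour(C -> A) -> (A=4 B=8 C=3)
Step 8: fill(C) -> (A=4 B=8 C=11)

Answer: 4 8 11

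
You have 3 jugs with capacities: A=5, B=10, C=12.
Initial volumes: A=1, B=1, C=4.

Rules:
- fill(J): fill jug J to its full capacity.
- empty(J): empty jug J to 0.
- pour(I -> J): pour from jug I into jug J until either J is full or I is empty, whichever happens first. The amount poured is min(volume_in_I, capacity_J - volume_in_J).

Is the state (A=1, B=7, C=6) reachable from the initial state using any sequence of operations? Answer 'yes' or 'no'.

BFS explored all 463 reachable states.
Reachable set includes: (0,0,0), (0,0,1), (0,0,2), (0,0,3), (0,0,4), (0,0,5), (0,0,6), (0,0,7), (0,0,8), (0,0,9), (0,0,10), (0,0,11) ...
Target (A=1, B=7, C=6) not in reachable set → no.

Answer: no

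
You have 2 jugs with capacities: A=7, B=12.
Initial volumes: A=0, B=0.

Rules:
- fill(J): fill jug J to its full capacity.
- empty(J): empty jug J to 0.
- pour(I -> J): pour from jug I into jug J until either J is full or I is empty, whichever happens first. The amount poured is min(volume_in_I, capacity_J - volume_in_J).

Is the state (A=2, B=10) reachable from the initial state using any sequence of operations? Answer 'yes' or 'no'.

Answer: no

Derivation:
BFS explored all 38 reachable states.
Reachable set includes: (0,0), (0,1), (0,2), (0,3), (0,4), (0,5), (0,6), (0,7), (0,8), (0,9), (0,10), (0,11) ...
Target (A=2, B=10) not in reachable set → no.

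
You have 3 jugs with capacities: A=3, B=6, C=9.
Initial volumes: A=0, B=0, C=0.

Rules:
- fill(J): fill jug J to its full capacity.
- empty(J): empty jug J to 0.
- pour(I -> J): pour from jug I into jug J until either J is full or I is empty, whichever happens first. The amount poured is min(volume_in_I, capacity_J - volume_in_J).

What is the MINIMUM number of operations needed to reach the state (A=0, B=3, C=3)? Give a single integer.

BFS from (A=0, B=0, C=0). One shortest path:
  1. fill(B) -> (A=0 B=6 C=0)
  2. pour(B -> A) -> (A=3 B=3 C=0)
  3. pour(A -> C) -> (A=0 B=3 C=3)
Reached target in 3 moves.

Answer: 3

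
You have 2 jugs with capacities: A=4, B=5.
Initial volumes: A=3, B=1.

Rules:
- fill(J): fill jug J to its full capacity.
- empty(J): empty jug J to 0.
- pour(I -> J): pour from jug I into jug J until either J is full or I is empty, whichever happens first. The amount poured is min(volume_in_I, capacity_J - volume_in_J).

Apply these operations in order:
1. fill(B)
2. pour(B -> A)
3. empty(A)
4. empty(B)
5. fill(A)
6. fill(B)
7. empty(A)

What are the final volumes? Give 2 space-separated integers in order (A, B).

Step 1: fill(B) -> (A=3 B=5)
Step 2: pour(B -> A) -> (A=4 B=4)
Step 3: empty(A) -> (A=0 B=4)
Step 4: empty(B) -> (A=0 B=0)
Step 5: fill(A) -> (A=4 B=0)
Step 6: fill(B) -> (A=4 B=5)
Step 7: empty(A) -> (A=0 B=5)

Answer: 0 5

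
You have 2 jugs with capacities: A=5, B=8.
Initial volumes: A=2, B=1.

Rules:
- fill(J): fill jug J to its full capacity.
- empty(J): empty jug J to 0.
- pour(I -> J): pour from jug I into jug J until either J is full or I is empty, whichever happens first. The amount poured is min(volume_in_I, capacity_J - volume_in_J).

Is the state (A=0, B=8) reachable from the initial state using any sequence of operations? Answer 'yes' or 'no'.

BFS from (A=2, B=1):
  1. empty(A) -> (A=0 B=1)
  2. fill(B) -> (A=0 B=8)
Target reached → yes.

Answer: yes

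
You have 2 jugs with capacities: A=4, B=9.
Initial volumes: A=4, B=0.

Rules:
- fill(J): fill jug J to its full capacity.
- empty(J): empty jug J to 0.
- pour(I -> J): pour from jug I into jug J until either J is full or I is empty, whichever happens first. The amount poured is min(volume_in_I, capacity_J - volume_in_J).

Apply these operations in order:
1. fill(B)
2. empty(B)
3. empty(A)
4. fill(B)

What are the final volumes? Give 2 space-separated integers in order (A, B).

Answer: 0 9

Derivation:
Step 1: fill(B) -> (A=4 B=9)
Step 2: empty(B) -> (A=4 B=0)
Step 3: empty(A) -> (A=0 B=0)
Step 4: fill(B) -> (A=0 B=9)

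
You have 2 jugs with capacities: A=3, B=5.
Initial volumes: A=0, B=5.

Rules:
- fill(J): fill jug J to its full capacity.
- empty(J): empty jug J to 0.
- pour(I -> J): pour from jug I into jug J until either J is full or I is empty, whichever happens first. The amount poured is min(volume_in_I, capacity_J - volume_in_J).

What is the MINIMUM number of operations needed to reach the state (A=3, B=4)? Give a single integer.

Answer: 5

Derivation:
BFS from (A=0, B=5). One shortest path:
  1. pour(B -> A) -> (A=3 B=2)
  2. empty(A) -> (A=0 B=2)
  3. pour(B -> A) -> (A=2 B=0)
  4. fill(B) -> (A=2 B=5)
  5. pour(B -> A) -> (A=3 B=4)
Reached target in 5 moves.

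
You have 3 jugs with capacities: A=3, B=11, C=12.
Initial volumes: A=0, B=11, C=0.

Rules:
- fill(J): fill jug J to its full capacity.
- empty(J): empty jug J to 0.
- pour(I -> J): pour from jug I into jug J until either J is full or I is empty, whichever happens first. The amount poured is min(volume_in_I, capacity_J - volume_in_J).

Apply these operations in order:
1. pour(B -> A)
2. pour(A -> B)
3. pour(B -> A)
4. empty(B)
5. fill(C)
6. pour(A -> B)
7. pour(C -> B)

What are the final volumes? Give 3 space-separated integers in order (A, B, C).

Step 1: pour(B -> A) -> (A=3 B=8 C=0)
Step 2: pour(A -> B) -> (A=0 B=11 C=0)
Step 3: pour(B -> A) -> (A=3 B=8 C=0)
Step 4: empty(B) -> (A=3 B=0 C=0)
Step 5: fill(C) -> (A=3 B=0 C=12)
Step 6: pour(A -> B) -> (A=0 B=3 C=12)
Step 7: pour(C -> B) -> (A=0 B=11 C=4)

Answer: 0 11 4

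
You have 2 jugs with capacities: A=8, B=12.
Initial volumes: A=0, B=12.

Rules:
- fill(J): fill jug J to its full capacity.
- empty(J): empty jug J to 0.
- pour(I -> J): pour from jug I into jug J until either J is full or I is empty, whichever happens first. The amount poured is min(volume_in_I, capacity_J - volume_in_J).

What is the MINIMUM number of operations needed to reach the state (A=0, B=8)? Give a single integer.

Answer: 3

Derivation:
BFS from (A=0, B=12). One shortest path:
  1. fill(A) -> (A=8 B=12)
  2. empty(B) -> (A=8 B=0)
  3. pour(A -> B) -> (A=0 B=8)
Reached target in 3 moves.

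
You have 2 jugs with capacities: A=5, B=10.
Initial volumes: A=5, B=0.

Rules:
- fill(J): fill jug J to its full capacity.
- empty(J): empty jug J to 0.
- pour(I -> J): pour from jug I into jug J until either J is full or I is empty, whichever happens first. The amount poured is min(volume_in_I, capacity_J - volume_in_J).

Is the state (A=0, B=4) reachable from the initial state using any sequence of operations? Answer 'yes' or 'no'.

Answer: no

Derivation:
BFS explored all 6 reachable states.
Reachable set includes: (0,0), (0,5), (0,10), (5,0), (5,5), (5,10)
Target (A=0, B=4) not in reachable set → no.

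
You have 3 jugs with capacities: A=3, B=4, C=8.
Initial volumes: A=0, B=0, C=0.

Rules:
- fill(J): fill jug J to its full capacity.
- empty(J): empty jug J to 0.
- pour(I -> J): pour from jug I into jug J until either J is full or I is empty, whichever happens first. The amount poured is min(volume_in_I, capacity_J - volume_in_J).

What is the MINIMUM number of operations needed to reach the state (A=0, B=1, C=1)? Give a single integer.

BFS from (A=0, B=0, C=0). One shortest path:
  1. fill(C) -> (A=0 B=0 C=8)
  2. pour(C -> A) -> (A=3 B=0 C=5)
  3. empty(A) -> (A=0 B=0 C=5)
  4. pour(C -> B) -> (A=0 B=4 C=1)
  5. pour(B -> A) -> (A=3 B=1 C=1)
  6. empty(A) -> (A=0 B=1 C=1)
Reached target in 6 moves.

Answer: 6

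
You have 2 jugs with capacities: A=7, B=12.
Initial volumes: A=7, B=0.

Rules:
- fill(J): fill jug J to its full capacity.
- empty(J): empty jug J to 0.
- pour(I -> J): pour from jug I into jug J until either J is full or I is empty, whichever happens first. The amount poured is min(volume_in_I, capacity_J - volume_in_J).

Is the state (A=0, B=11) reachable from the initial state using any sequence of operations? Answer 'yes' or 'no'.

BFS from (A=7, B=0):
  1. pour(A -> B) -> (A=0 B=7)
  2. fill(A) -> (A=7 B=7)
  3. pour(A -> B) -> (A=2 B=12)
  4. empty(B) -> (A=2 B=0)
  5. pour(A -> B) -> (A=0 B=2)
  6. fill(A) -> (A=7 B=2)
  7. pour(A -> B) -> (A=0 B=9)
  8. fill(A) -> (A=7 B=9)
  9. pour(A -> B) -> (A=4 B=12)
  10. empty(B) -> (A=4 B=0)
  11. pour(A -> B) -> (A=0 B=4)
  12. fill(A) -> (A=7 B=4)
  13. pour(A -> B) -> (A=0 B=11)
Target reached → yes.

Answer: yes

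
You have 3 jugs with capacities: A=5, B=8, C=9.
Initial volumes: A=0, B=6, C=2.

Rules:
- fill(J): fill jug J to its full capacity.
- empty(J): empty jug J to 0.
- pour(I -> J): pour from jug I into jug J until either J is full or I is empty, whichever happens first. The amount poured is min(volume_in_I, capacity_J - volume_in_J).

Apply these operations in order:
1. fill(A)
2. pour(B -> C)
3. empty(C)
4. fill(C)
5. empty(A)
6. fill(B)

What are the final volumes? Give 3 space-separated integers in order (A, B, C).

Answer: 0 8 9

Derivation:
Step 1: fill(A) -> (A=5 B=6 C=2)
Step 2: pour(B -> C) -> (A=5 B=0 C=8)
Step 3: empty(C) -> (A=5 B=0 C=0)
Step 4: fill(C) -> (A=5 B=0 C=9)
Step 5: empty(A) -> (A=0 B=0 C=9)
Step 6: fill(B) -> (A=0 B=8 C=9)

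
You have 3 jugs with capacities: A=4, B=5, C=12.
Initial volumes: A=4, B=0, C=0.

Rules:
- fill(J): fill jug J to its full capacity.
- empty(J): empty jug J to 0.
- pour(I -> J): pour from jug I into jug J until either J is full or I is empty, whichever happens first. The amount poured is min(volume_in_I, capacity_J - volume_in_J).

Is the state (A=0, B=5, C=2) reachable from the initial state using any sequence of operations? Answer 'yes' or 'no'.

BFS from (A=4, B=0, C=0):
  1. empty(A) -> (A=0 B=0 C=0)
  2. fill(C) -> (A=0 B=0 C=12)
  3. pour(C -> B) -> (A=0 B=5 C=7)
  4. empty(B) -> (A=0 B=0 C=7)
  5. pour(C -> B) -> (A=0 B=5 C=2)
Target reached → yes.

Answer: yes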